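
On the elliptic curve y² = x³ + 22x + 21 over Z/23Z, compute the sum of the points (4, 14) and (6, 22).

(4, 14) + (6, 22). λ = (22 - 14)/(6 - 4) ≡ 8/2 mod 23. 2⁻¹ ≡ 12 (mod 23), so λ ≡ 4.
  x = λ² - 4 - 6 = 16 - 10 ≡ 6; y = λ·(4 - 6) - 14 ≡ 1. → (6, 1)

(6, 1)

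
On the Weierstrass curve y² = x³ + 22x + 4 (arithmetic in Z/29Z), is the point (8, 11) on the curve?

no

y² = 11² ≡ 5; x³ + 22x + 4 = 692 ≡ 25 (mod 29). 5 ≠ 25.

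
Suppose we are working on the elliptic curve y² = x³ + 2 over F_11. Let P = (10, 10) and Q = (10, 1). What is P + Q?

O

The two points share x = 10 and their y-coordinates satisfy 10 + 1 ≡ 0 (mod 11), so they are inverses. Their sum is 𝒪.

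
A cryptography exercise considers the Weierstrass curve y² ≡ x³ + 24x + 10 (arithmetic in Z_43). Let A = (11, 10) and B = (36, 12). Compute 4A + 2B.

First 4A:
Double-and-add on 4 = (100)₂. Start with A = (11, 10) for the leading 1-bit.
double: tangent at (11, 10): λ = (3·11² + 24)/(2·10) ≡ 0/20. 20⁻¹ ≡ 28 (mod 43) since 20·28 = 560 ≡ 1, so λ ≡ 0·28 ≡ 0.
  x = λ² - 11 - 11 = 0 - 22 ≡ 21; y = λ·(11 - 21) - 10 ≡ 33. → (21, 33)
double: tangent at (21, 33): λ = (3·21² + 24)/(2·33) ≡ 14/23. 23⁻¹ ≡ 15 (mod 43) since 23·15 = 345 ≡ 1, so λ ≡ 14·15 ≡ 38.
  x = λ² - 21 - 21 = 1444 - 42 ≡ 26; y = λ·(21 - 26) - 33 ≡ 35. → (26, 35)
4A = (26, 35).
Next 2B:
Repeated addition: build up to 2B.
2B: tangent at (36, 12): λ = (3·36² + 24)/(2·12) ≡ 42/24. 24⁻¹ ≡ 9 (mod 43) since 24·9 = 216 ≡ 1, so λ ≡ 42·9 ≡ 34.
  x = λ² - 36 - 36 = 1156 - 72 ≡ 9; y = λ·(36 - 9) - 12 ≡ 3. → (9, 3)
2B = (9, 3).
Finally 4A + 2B:
(26, 35) + (9, 3). λ = (3 - 35)/(9 - 26) ≡ 11/26 mod 43. 26⁻¹ ≡ 5 (mod 43), so λ ≡ 12.
  x = λ² - 26 - 9 = 144 - 35 ≡ 23; y = λ·(26 - 23) - 35 ≡ 1. → (23, 1)

(23, 1)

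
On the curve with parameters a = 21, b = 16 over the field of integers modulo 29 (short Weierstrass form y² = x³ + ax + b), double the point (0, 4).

(1, 26)

tangent at (0, 4): λ = (3·0² + 21)/(2·4) ≡ 21/8. 8⁻¹ ≡ 11 (mod 29), so λ ≡ 21·11 ≡ 28.
  x = λ² - 0 - 0 = 784 - 0 ≡ 1; y = λ·(0 - 1) - 4 ≡ 26. → (1, 26)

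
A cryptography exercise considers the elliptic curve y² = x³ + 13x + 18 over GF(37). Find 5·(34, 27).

Write P = (34, 27).
Repeated addition: build up to 5P.
2P: tangent at (34, 27): λ = (3·34² + 13)/(2·27) ≡ 3/17. 17⁻¹ ≡ 24 (mod 37), so λ ≡ 3·24 ≡ 35.
  x = λ² - 34 - 34 = 1225 - 68 ≡ 10; y = λ·(34 - 10) - 27 ≡ 36. → (10, 36)
3P: (10, 36) + (34, 27). λ = (27 - 36)/(34 - 10) ≡ 28/24 mod 37. 24⁻¹ ≡ 17 (mod 37) since 24·17 = 408 ≡ 1, so λ ≡ 32.
  x = λ² - 10 - 34 = 1024 - 44 ≡ 18; y = λ·(10 - 18) - 36 ≡ 4. → (18, 4)
4P: (18, 4) + (34, 27). λ = (27 - 4)/(34 - 18) ≡ 23/16 mod 37. 16⁻¹ ≡ 7 (mod 37), so λ ≡ 13.
  x = λ² - 18 - 34 = 169 - 52 ≡ 6; y = λ·(18 - 6) - 4 ≡ 4. → (6, 4)
5P: (6, 4) + (34, 27). λ = (27 - 4)/(34 - 6) ≡ 23/28 mod 37. 28⁻¹ ≡ 4 (mod 37), so λ ≡ 18.
  x = λ² - 6 - 34 = 324 - 40 ≡ 25; y = λ·(6 - 25) - 4 ≡ 24. → (25, 24)

(25, 24)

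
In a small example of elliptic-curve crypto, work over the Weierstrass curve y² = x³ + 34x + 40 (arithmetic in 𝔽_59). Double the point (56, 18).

(4, 57)

tangent at (56, 18): λ = (3·56² + 34)/(2·18) ≡ 2/36. 36⁻¹ ≡ 41 (mod 59) since 36·41 = 1476 ≡ 1, so λ ≡ 2·41 ≡ 23.
  x = λ² - 56 - 56 = 529 - 112 ≡ 4; y = λ·(56 - 4) - 18 ≡ 57. → (4, 57)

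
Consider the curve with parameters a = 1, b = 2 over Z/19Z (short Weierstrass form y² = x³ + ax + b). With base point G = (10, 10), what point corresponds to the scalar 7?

(10, 10)

Repeated addition: build up to 7G.
2G: tangent at (10, 10): λ = (3·10² + 1)/(2·10) ≡ 16/1. 1⁻¹ ≡ 1 (mod 19) since 1·1 = 1 ≡ 1, so λ ≡ 16·1 ≡ 16.
  x = λ² - 10 - 10 = 256 - 20 ≡ 8; y = λ·(10 - 8) - 10 ≡ 3. → (8, 3)
3G: (8, 3) + (10, 10). λ = (10 - 3)/(10 - 8) ≡ 7/2 mod 19. 2⁻¹ ≡ 10 (mod 19), so λ ≡ 13.
  x = λ² - 8 - 10 = 169 - 18 ≡ 18; y = λ·(8 - 18) - 3 ≡ 0. → (18, 0)
4G: (18, 0) + (10, 10). λ = (10 - 0)/(10 - 18) ≡ 10/11 mod 19. 11⁻¹ ≡ 7 (mod 19), so λ ≡ 13.
  x = λ² - 18 - 10 = 169 - 28 ≡ 8; y = λ·(18 - 8) - 0 ≡ 16. → (8, 16)
5G: (8, 16) + (10, 10). λ = (10 - 16)/(10 - 8) ≡ 13/2 mod 19. 2⁻¹ ≡ 10 (mod 19) since 2·10 = 20 ≡ 1, so λ ≡ 16.
  x = λ² - 8 - 10 = 256 - 18 ≡ 10; y = λ·(8 - 10) - 16 ≡ 9. → (10, 9)
6G: (10, 9) + (10, 10): same x and y₁ ≡ -y₂, so the sum is O.
7G: O + (10, 10) = (10, 10) (identity).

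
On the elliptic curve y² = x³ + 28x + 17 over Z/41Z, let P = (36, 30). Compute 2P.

(1, 13)

tangent at (36, 30): λ = (3·36² + 28)/(2·30) ≡ 21/19. 19⁻¹ ≡ 13 (mod 41), so λ ≡ 21·13 ≡ 27.
  x = λ² - 36 - 36 = 729 - 72 ≡ 1; y = λ·(36 - 1) - 30 ≡ 13. → (1, 13)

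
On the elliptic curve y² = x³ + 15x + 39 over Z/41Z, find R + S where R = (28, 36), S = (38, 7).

(28, 36) + (38, 7). λ = (7 - 36)/(38 - 28) ≡ 12/10 mod 41. 10⁻¹ ≡ 37 (mod 41), so λ ≡ 34.
  x = λ² - 28 - 38 = 1156 - 66 ≡ 24; y = λ·(28 - 24) - 36 ≡ 18. → (24, 18)

(24, 18)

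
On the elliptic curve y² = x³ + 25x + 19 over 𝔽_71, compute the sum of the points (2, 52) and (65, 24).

(34, 49)

(2, 52) + (65, 24). λ = (24 - 52)/(65 - 2) ≡ 43/63 mod 71. 63⁻¹ ≡ 62 (mod 71) since 63·62 = 3906 ≡ 1, so λ ≡ 39.
  x = λ² - 2 - 65 = 1521 - 67 ≡ 34; y = λ·(2 - 34) - 52 ≡ 49. → (34, 49)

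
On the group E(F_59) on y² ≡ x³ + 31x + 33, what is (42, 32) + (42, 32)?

(3, 34)

tangent at (42, 32): λ = (3·42² + 31)/(2·32) ≡ 13/5. 5⁻¹ ≡ 12 (mod 59) since 5·12 = 60 ≡ 1, so λ ≡ 13·12 ≡ 38.
  x = λ² - 42 - 42 = 1444 - 84 ≡ 3; y = λ·(42 - 3) - 32 ≡ 34. → (3, 34)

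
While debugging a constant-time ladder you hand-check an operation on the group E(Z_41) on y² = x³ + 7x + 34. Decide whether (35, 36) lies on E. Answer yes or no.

no

y² = 36² ≡ 25; x³ + 7x + 34 = 43154 ≡ 22 (mod 41). 25 ≠ 22.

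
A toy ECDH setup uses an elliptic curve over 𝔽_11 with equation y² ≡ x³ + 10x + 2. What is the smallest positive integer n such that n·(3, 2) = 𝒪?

8

2P: tangent at (3, 2): λ = (3·3² + 10)/(2·2) ≡ 4/4. 4⁻¹ ≡ 3 (mod 11), so λ ≡ 4·3 ≡ 1.
  x = λ² - 3 - 3 = 1 - 6 ≡ 6; y = λ·(3 - 6) - 2 ≡ 6. → (6, 6)
3P: (6, 6) + (3, 2). λ = (2 - 6)/(3 - 6) ≡ 7/8 mod 11. 8⁻¹ ≡ 7 (mod 11), so λ ≡ 5.
  x = λ² - 6 - 3 = 25 - 9 ≡ 5; y = λ·(6 - 5) - 6 ≡ 10. → (5, 10)
4P: (5, 10) + (3, 2). λ = (2 - 10)/(3 - 5) ≡ 3/9 mod 11. 9⁻¹ ≡ 5 (mod 11), so λ ≡ 4.
  x = λ² - 5 - 3 = 16 - 8 ≡ 8; y = λ·(5 - 8) - 10 ≡ 0. → (8, 0)
5P: (8, 0) + (3, 2). λ = (2 - 0)/(3 - 8) ≡ 2/6 mod 11. 6⁻¹ ≡ 2 (mod 11) since 6·2 = 12 ≡ 1, so λ ≡ 4.
  x = λ² - 8 - 3 = 16 - 11 ≡ 5; y = λ·(8 - 5) - 0 ≡ 1. → (5, 1)
6P: (5, 1) + (3, 2). λ = (2 - 1)/(3 - 5) ≡ 1/9 mod 11. 9⁻¹ ≡ 5 (mod 11) since 9·5 = 45 ≡ 1, so λ ≡ 5.
  x = λ² - 5 - 3 = 25 - 8 ≡ 6; y = λ·(5 - 6) - 1 ≡ 5. → (6, 5)
7P: (6, 5) + (3, 2). λ = (2 - 5)/(3 - 6) ≡ 8/8 mod 11. 8⁻¹ ≡ 7 (mod 11), so λ ≡ 1.
  x = λ² - 6 - 3 = 1 - 9 ≡ 3; y = λ·(6 - 3) - 5 ≡ 9. → (3, 9)
8P: (3, 9) + (3, 2): same x and y₁ ≡ -y₂, so the sum is 𝒪.
8P = 𝒪, so the order is 8.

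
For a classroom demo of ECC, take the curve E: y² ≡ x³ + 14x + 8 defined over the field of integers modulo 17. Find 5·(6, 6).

Write P = (6, 6).
Double-and-add on 5 = (101)₂. Start with P = (6, 6) for the leading 1-bit.
double: tangent at (6, 6): λ = (3·6² + 14)/(2·6) ≡ 3/12. 12⁻¹ ≡ 10 (mod 17) since 12·10 = 120 ≡ 1, so λ ≡ 3·10 ≡ 13.
  x = λ² - 6 - 6 = 169 - 12 ≡ 4; y = λ·(6 - 4) - 6 ≡ 3. → (4, 3)
double: tangent at (4, 3): λ = (3·4² + 14)/(2·3) ≡ 11/6. 6⁻¹ ≡ 3 (mod 17) since 6·3 = 18 ≡ 1, so λ ≡ 11·3 ≡ 16.
  x = λ² - 4 - 4 = 256 - 8 ≡ 10; y = λ·(4 - 10) - 3 ≡ 3. → (10, 3)
add P: (10, 3) + (6, 6). λ = (6 - 3)/(6 - 10) ≡ 3/13 mod 17. 13⁻¹ ≡ 4 (mod 17) since 13·4 = 52 ≡ 1, so λ ≡ 12.
  x = λ² - 10 - 6 = 144 - 16 ≡ 9; y = λ·(10 - 9) - 3 ≡ 9. → (9, 9)

(9, 9)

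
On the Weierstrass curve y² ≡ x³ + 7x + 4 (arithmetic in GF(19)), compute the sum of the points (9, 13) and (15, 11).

(12, 7)

(9, 13) + (15, 11). λ = (11 - 13)/(15 - 9) ≡ 17/6 mod 19. 6⁻¹ ≡ 16 (mod 19) since 6·16 = 96 ≡ 1, so λ ≡ 6.
  x = λ² - 9 - 15 = 36 - 24 ≡ 12; y = λ·(9 - 12) - 13 ≡ 7. → (12, 7)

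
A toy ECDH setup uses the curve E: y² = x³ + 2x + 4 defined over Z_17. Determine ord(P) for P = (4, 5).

2P: tangent at (4, 5): λ = (3·4² + 2)/(2·5) ≡ 16/10. 10⁻¹ ≡ 12 (mod 17) since 10·12 = 120 ≡ 1, so λ ≡ 16·12 ≡ 5.
  x = λ² - 4 - 4 = 25 - 8 ≡ 0; y = λ·(4 - 0) - 5 ≡ 15. → (0, 15)
3P: (0, 15) + (4, 5). λ = (5 - 15)/(4 - 0) ≡ 7/4 mod 17. 4⁻¹ ≡ 13 (mod 17), so λ ≡ 6.
  x = λ² - 0 - 4 = 36 - 4 ≡ 15; y = λ·(0 - 15) - 15 ≡ 14. → (15, 14)
4P: (15, 14) + (4, 5). λ = (5 - 14)/(4 - 15) ≡ 8/6 mod 17. 6⁻¹ ≡ 3 (mod 17), so λ ≡ 7.
  x = λ² - 15 - 4 = 49 - 19 ≡ 13; y = λ·(15 - 13) - 14 ≡ 0. → (13, 0)
5P: (13, 0) + (4, 5). λ = (5 - 0)/(4 - 13) ≡ 5/8 mod 17. 8⁻¹ ≡ 15 (mod 17) since 8·15 = 120 ≡ 1, so λ ≡ 7.
  x = λ² - 13 - 4 = 49 - 17 ≡ 15; y = λ·(13 - 15) - 0 ≡ 3. → (15, 3)
6P: (15, 3) + (4, 5). λ = (5 - 3)/(4 - 15) ≡ 2/6 mod 17. 6⁻¹ ≡ 3 (mod 17), so λ ≡ 6.
  x = λ² - 15 - 4 = 36 - 19 ≡ 0; y = λ·(15 - 0) - 3 ≡ 2. → (0, 2)
7P: (0, 2) + (4, 5). λ = (5 - 2)/(4 - 0) ≡ 3/4 mod 17. 4⁻¹ ≡ 13 (mod 17), so λ ≡ 5.
  x = λ² - 0 - 4 = 25 - 4 ≡ 4; y = λ·(0 - 4) - 2 ≡ 12. → (4, 12)
8P: (4, 12) + (4, 5): same x and y₁ ≡ -y₂, so the sum is the point at infinity.
8P = the point at infinity, so the order is 8.

8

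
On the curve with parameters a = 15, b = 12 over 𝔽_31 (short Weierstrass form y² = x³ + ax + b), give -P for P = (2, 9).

-(2, 9) = (2, -9 mod 31) = (2, 22).

(2, 22)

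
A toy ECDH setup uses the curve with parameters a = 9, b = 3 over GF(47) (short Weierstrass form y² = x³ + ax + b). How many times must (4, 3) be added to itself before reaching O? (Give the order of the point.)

2P: tangent at (4, 3): λ = (3·4² + 9)/(2·3) ≡ 10/6. 6⁻¹ ≡ 8 (mod 47), so λ ≡ 10·8 ≡ 33.
  x = λ² - 4 - 4 = 1089 - 8 ≡ 0; y = λ·(4 - 0) - 3 ≡ 35. → (0, 35)
3P: (0, 35) + (4, 3). λ = (3 - 35)/(4 - 0) ≡ 15/4 mod 47. 4⁻¹ ≡ 12 (mod 47), so λ ≡ 39.
  x = λ² - 0 - 4 = 1521 - 4 ≡ 13; y = λ·(0 - 13) - 35 ≡ 22. → (13, 22)
4P: (13, 22) + (4, 3). λ = (3 - 22)/(4 - 13) ≡ 28/38 mod 47. 38⁻¹ ≡ 26 (mod 47), so λ ≡ 23.
  x = λ² - 13 - 4 = 529 - 17 ≡ 42; y = λ·(13 - 42) - 22 ≡ 16. → (42, 16)
5P: (42, 16) + (4, 3). λ = (3 - 16)/(4 - 42) ≡ 34/9 mod 47. 9⁻¹ ≡ 21 (mod 47) since 9·21 = 189 ≡ 1, so λ ≡ 9.
  x = λ² - 42 - 4 = 81 - 46 ≡ 35; y = λ·(42 - 35) - 16 ≡ 0. → (35, 0)
6P: (35, 0) + (4, 3). λ = (3 - 0)/(4 - 35) ≡ 3/16 mod 47. 16⁻¹ ≡ 3 (mod 47), so λ ≡ 9.
  x = λ² - 35 - 4 = 81 - 39 ≡ 42; y = λ·(35 - 42) - 0 ≡ 31. → (42, 31)
7P: (42, 31) + (4, 3). λ = (3 - 31)/(4 - 42) ≡ 19/9 mod 47. 9⁻¹ ≡ 21 (mod 47) since 9·21 = 189 ≡ 1, so λ ≡ 23.
  x = λ² - 42 - 4 = 529 - 46 ≡ 13; y = λ·(42 - 13) - 31 ≡ 25. → (13, 25)
8P: (13, 25) + (4, 3). λ = (3 - 25)/(4 - 13) ≡ 25/38 mod 47. 38⁻¹ ≡ 26 (mod 47), so λ ≡ 39.
  x = λ² - 13 - 4 = 1521 - 17 ≡ 0; y = λ·(13 - 0) - 25 ≡ 12. → (0, 12)
9P: (0, 12) + (4, 3). λ = (3 - 12)/(4 - 0) ≡ 38/4 mod 47. 4⁻¹ ≡ 12 (mod 47), so λ ≡ 33.
  x = λ² - 0 - 4 = 1089 - 4 ≡ 4; y = λ·(0 - 4) - 12 ≡ 44. → (4, 44)
10P: (4, 44) + (4, 3): same x and y₁ ≡ -y₂, so the sum is O.
10P = O, so the order is 10.

10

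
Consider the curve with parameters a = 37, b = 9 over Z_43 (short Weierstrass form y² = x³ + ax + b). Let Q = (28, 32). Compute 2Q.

(12, 17)

tangent at (28, 32): λ = (3·28² + 37)/(2·32) ≡ 24/21. 21⁻¹ ≡ 41 (mod 43), so λ ≡ 24·41 ≡ 38.
  x = λ² - 28 - 28 = 1444 - 56 ≡ 12; y = λ·(28 - 12) - 32 ≡ 17. → (12, 17)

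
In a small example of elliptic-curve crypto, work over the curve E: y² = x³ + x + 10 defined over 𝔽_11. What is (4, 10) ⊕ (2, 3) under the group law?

(4, 10) + (2, 3). λ = (3 - 10)/(2 - 4) ≡ 4/9 mod 11. 9⁻¹ ≡ 5 (mod 11), so λ ≡ 9.
  x = λ² - 4 - 2 = 81 - 6 ≡ 9; y = λ·(4 - 9) - 10 ≡ 0. → (9, 0)

(9, 0)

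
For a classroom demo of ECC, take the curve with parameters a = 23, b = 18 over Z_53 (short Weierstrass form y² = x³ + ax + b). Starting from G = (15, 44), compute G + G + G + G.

Double-and-add on 4 = (100)₂. Start with G = (15, 44) for the leading 1-bit.
double: tangent at (15, 44): λ = (3·15² + 23)/(2·44) ≡ 9/35. 35⁻¹ ≡ 50 (mod 53), so λ ≡ 9·50 ≡ 26.
  x = λ² - 15 - 15 = 676 - 30 ≡ 10; y = λ·(15 - 10) - 44 ≡ 33. → (10, 33)
double: tangent at (10, 33): λ = (3·10² + 23)/(2·33) ≡ 5/13. 13⁻¹ ≡ 49 (mod 53), so λ ≡ 5·49 ≡ 33.
  x = λ² - 10 - 10 = 1089 - 20 ≡ 9; y = λ·(10 - 9) - 33 ≡ 0. → (9, 0)

(9, 0)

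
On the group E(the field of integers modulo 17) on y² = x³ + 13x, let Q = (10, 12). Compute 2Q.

tangent at (10, 12): λ = (3·10² + 13)/(2·12) ≡ 7/7. 7⁻¹ ≡ 5 (mod 17), so λ ≡ 7·5 ≡ 1.
  x = λ² - 10 - 10 = 1 - 20 ≡ 15; y = λ·(10 - 15) - 12 ≡ 0. → (15, 0)

(15, 0)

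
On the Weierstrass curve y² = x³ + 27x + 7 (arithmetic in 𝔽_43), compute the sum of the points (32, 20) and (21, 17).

(5, 3)

(32, 20) + (21, 17). λ = (17 - 20)/(21 - 32) ≡ 40/32 mod 43. 32⁻¹ ≡ 39 (mod 43) since 32·39 = 1248 ≡ 1, so λ ≡ 12.
  x = λ² - 32 - 21 = 144 - 53 ≡ 5; y = λ·(32 - 5) - 20 ≡ 3. → (5, 3)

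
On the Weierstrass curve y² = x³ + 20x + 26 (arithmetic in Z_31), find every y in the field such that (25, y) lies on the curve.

x³ + 20x + 26 = 16151 ≡ 0 (mod 31).
Only y = 0 satisfies y² ≡ 0.

0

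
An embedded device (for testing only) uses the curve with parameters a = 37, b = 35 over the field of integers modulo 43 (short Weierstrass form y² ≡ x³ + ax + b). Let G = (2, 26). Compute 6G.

(6, 0)

Double-and-add on 6 = (110)₂. Start with G = (2, 26) for the leading 1-bit.
double: tangent at (2, 26): λ = (3·2² + 37)/(2·26) ≡ 6/9. 9⁻¹ ≡ 24 (mod 43), so λ ≡ 6·24 ≡ 15.
  x = λ² - 2 - 2 = 225 - 4 ≡ 6; y = λ·(2 - 6) - 26 ≡ 0. → (6, 0)
add G: (6, 0) + (2, 26). λ = (26 - 0)/(2 - 6) ≡ 26/39 mod 43. 39⁻¹ ≡ 32 (mod 43), so λ ≡ 15.
  x = λ² - 6 - 2 = 225 - 8 ≡ 2; y = λ·(6 - 2) - 0 ≡ 17. → (2, 17)
double: tangent at (2, 17): λ = (3·2² + 37)/(2·17) ≡ 6/34. 34⁻¹ ≡ 19 (mod 43) since 34·19 = 646 ≡ 1, so λ ≡ 6·19 ≡ 28.
  x = λ² - 2 - 2 = 784 - 4 ≡ 6; y = λ·(2 - 6) - 17 ≡ 0. → (6, 0)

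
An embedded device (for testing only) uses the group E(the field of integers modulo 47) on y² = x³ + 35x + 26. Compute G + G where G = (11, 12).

tangent at (11, 12): λ = (3·11² + 35)/(2·12) ≡ 22/24. 24⁻¹ ≡ 2 (mod 47), so λ ≡ 22·2 ≡ 44.
  x = λ² - 11 - 11 = 1936 - 22 ≡ 34; y = λ·(11 - 34) - 12 ≡ 10. → (34, 10)

(34, 10)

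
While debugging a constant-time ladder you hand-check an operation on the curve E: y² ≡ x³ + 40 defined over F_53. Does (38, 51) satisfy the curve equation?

yes

y² = 51² ≡ 4; x³ + 0x + 40 = 54912 ≡ 4 (mod 53). 4 = 4.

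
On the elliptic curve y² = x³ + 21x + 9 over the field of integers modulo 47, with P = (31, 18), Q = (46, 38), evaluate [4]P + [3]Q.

First 4P:
Double-and-add on 4 = (100)₂. Start with P = (31, 18) for the leading 1-bit.
double: tangent at (31, 18): λ = (3·31² + 21)/(2·18) ≡ 37/36. 36⁻¹ ≡ 17 (mod 47) since 36·17 = 612 ≡ 1, so λ ≡ 37·17 ≡ 18.
  x = λ² - 31 - 31 = 324 - 62 ≡ 27; y = λ·(31 - 27) - 18 ≡ 7. → (27, 7)
double: tangent at (27, 7): λ = (3·27² + 21)/(2·7) ≡ 46/14. 14⁻¹ ≡ 37 (mod 47), so λ ≡ 46·37 ≡ 10.
  x = λ² - 27 - 27 = 100 - 54 ≡ 46; y = λ·(27 - 46) - 7 ≡ 38. → (46, 38)
4P = (46, 38).
Next 3Q:
Repeated addition: build up to 3Q.
2Q: tangent at (46, 38): λ = (3·46² + 21)/(2·38) ≡ 24/29. 29⁻¹ ≡ 13 (mod 47), so λ ≡ 24·13 ≡ 30.
  x = λ² - 46 - 46 = 900 - 92 ≡ 9; y = λ·(46 - 9) - 38 ≡ 38. → (9, 38)
3Q: (9, 38) + (46, 38). λ = (38 - 38)/(46 - 9) ≡ 0/37 mod 47. 37⁻¹ ≡ 14 (mod 47), so λ ≡ 0.
  x = λ² - 9 - 46 = 0 - 55 ≡ 39; y = λ·(9 - 39) - 38 ≡ 9. → (39, 9)
3Q = (39, 9).
Finally 4P + 3Q:
(46, 38) + (39, 9). λ = (9 - 38)/(39 - 46) ≡ 18/40 mod 47. 40⁻¹ ≡ 20 (mod 47), so λ ≡ 31.
  x = λ² - 46 - 39 = 961 - 85 ≡ 30; y = λ·(46 - 30) - 38 ≡ 35. → (30, 35)

(30, 35)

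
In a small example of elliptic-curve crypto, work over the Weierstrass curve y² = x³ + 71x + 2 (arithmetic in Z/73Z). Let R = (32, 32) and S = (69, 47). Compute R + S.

(69, 26)

(32, 32) + (69, 47). λ = (47 - 32)/(69 - 32) ≡ 15/37 mod 73. 37⁻¹ ≡ 2 (mod 73), so λ ≡ 30.
  x = λ² - 32 - 69 = 900 - 101 ≡ 69; y = λ·(32 - 69) - 32 ≡ 26. → (69, 26)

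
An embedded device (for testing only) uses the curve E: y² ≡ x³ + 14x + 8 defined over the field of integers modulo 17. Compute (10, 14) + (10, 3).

O

The two points share x = 10 and their y-coordinates satisfy 14 + 3 ≡ 0 (mod 17), so they are inverses. Their sum is 𝒪.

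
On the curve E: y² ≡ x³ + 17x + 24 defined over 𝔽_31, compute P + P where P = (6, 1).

(27, 4)

tangent at (6, 1): λ = (3·6² + 17)/(2·1) ≡ 1/2. 2⁻¹ ≡ 16 (mod 31), so λ ≡ 1·16 ≡ 16.
  x = λ² - 6 - 6 = 256 - 12 ≡ 27; y = λ·(6 - 27) - 1 ≡ 4. → (27, 4)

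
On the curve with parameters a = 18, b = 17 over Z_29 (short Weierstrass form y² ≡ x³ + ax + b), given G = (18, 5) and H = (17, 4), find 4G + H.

(8, 21)

First 4G:
Double-and-add on 4 = (100)₂. Start with G = (18, 5) for the leading 1-bit.
double: tangent at (18, 5): λ = (3·18² + 18)/(2·5) ≡ 4/10. 10⁻¹ ≡ 3 (mod 29), so λ ≡ 4·3 ≡ 12.
  x = λ² - 18 - 18 = 144 - 36 ≡ 21; y = λ·(18 - 21) - 5 ≡ 17. → (21, 17)
double: tangent at (21, 17): λ = (3·21² + 18)/(2·17) ≡ 7/5. 5⁻¹ ≡ 6 (mod 29), so λ ≡ 7·6 ≡ 13.
  x = λ² - 21 - 21 = 169 - 42 ≡ 11; y = λ·(21 - 11) - 17 ≡ 26. → (11, 26)
4G = (11, 26).
Finally 4G + H:
(11, 26) + (17, 4). λ = (4 - 26)/(17 - 11) ≡ 7/6 mod 29. 6⁻¹ ≡ 5 (mod 29), so λ ≡ 6.
  x = λ² - 11 - 17 = 36 - 28 ≡ 8; y = λ·(11 - 8) - 26 ≡ 21. → (8, 21)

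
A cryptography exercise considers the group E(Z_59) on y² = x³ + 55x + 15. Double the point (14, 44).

(57, 30)

tangent at (14, 44): λ = (3·14² + 55)/(2·44) ≡ 53/29. 29⁻¹ ≡ 57 (mod 59), so λ ≡ 53·57 ≡ 12.
  x = λ² - 14 - 14 = 144 - 28 ≡ 57; y = λ·(14 - 57) - 44 ≡ 30. → (57, 30)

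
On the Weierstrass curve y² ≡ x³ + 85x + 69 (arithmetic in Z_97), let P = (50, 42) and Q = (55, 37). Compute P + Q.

(90, 95)

(50, 42) + (55, 37). λ = (37 - 42)/(55 - 50) ≡ 92/5 mod 97. 5⁻¹ ≡ 39 (mod 97) since 5·39 = 195 ≡ 1, so λ ≡ 96.
  x = λ² - 50 - 55 = 9216 - 105 ≡ 90; y = λ·(50 - 90) - 42 ≡ 95. → (90, 95)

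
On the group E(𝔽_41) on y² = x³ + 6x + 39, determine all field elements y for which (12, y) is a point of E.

none

x³ + 6x + 39 = 1839 ≡ 35 (mod 41).
35 is a non-residue mod 41; no y exists.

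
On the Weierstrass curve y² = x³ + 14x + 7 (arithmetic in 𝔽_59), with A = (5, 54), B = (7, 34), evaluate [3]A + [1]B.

(20, 33)

First 3A:
Repeated addition: build up to 3A.
2A: tangent at (5, 54): λ = (3·5² + 14)/(2·54) ≡ 30/49. 49⁻¹ ≡ 53 (mod 59), so λ ≡ 30·53 ≡ 56.
  x = λ² - 5 - 5 = 3136 - 10 ≡ 58; y = λ·(5 - 58) - 54 ≡ 46. → (58, 46)
3A: (58, 46) + (5, 54). λ = (54 - 46)/(5 - 58) ≡ 8/6 mod 59. 6⁻¹ ≡ 10 (mod 59) since 6·10 = 60 ≡ 1, so λ ≡ 21.
  x = λ² - 58 - 5 = 441 - 63 ≡ 24; y = λ·(58 - 24) - 46 ≡ 19. → (24, 19)
3A = (24, 19).
Finally 3A + B:
(24, 19) + (7, 34). λ = (34 - 19)/(7 - 24) ≡ 15/42 mod 59. 42⁻¹ ≡ 52 (mod 59), so λ ≡ 13.
  x = λ² - 24 - 7 = 169 - 31 ≡ 20; y = λ·(24 - 20) - 19 ≡ 33. → (20, 33)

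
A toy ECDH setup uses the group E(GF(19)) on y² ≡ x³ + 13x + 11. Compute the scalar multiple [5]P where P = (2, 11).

Repeated addition: build up to 5P.
2P: tangent at (2, 11): λ = (3·2² + 13)/(2·11) ≡ 6/3. 3⁻¹ ≡ 13 (mod 19), so λ ≡ 6·13 ≡ 2.
  x = λ² - 2 - 2 = 4 - 4 ≡ 0; y = λ·(2 - 0) - 11 ≡ 12. → (0, 12)
3P: (0, 12) + (2, 11). λ = (11 - 12)/(2 - 0) ≡ 18/2 mod 19. 2⁻¹ ≡ 10 (mod 19), so λ ≡ 9.
  x = λ² - 0 - 2 = 81 - 2 ≡ 3; y = λ·(0 - 3) - 12 ≡ 18. → (3, 18)
4P: (3, 18) + (2, 11). λ = (11 - 18)/(2 - 3) ≡ 12/18 mod 19. 18⁻¹ ≡ 18 (mod 19) since 18·18 = 324 ≡ 1, so λ ≡ 7.
  x = λ² - 3 - 2 = 49 - 5 ≡ 6; y = λ·(3 - 6) - 18 ≡ 18. → (6, 18)
5P: (6, 18) + (2, 11). λ = (11 - 18)/(2 - 6) ≡ 12/15 mod 19. 15⁻¹ ≡ 14 (mod 19), so λ ≡ 16.
  x = λ² - 6 - 2 = 256 - 8 ≡ 1; y = λ·(6 - 1) - 18 ≡ 5. → (1, 5)

(1, 5)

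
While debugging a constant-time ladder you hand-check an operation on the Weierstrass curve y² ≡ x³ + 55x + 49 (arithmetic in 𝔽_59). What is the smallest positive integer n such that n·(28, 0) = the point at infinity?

2P: (28, 0) + (28, 0): same x and y₁ ≡ -y₂, so the sum is the point at infinity.
2P = the point at infinity, so the order is 2.

2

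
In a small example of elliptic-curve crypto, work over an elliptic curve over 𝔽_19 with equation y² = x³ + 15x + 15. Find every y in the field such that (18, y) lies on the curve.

none

x³ + 15x + 15 = 6117 ≡ 18 (mod 19).
18 is a non-residue mod 19; no y exists.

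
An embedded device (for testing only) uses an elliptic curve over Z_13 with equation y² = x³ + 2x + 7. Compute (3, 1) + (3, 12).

The two points share x = 3 and their y-coordinates satisfy 1 + 12 ≡ 0 (mod 13), so they are inverses. Their sum is O.

O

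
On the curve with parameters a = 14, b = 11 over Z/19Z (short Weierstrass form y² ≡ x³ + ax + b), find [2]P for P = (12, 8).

tangent at (12, 8): λ = (3·12² + 14)/(2·8) ≡ 9/16. 16⁻¹ ≡ 6 (mod 19), so λ ≡ 9·6 ≡ 16.
  x = λ² - 12 - 12 = 256 - 24 ≡ 4; y = λ·(12 - 4) - 8 ≡ 6. → (4, 6)

(4, 6)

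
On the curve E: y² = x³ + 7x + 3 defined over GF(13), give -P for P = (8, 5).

-(8, 5) = (8, -5 mod 13) = (8, 8).

(8, 8)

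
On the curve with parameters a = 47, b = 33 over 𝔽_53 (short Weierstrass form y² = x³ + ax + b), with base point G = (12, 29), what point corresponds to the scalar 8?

(43, 43)

Repeated addition: build up to 8G.
2G: tangent at (12, 29): λ = (3·12² + 47)/(2·29) ≡ 2/5. 5⁻¹ ≡ 32 (mod 53), so λ ≡ 2·32 ≡ 11.
  x = λ² - 12 - 12 = 121 - 24 ≡ 44; y = λ·(12 - 44) - 29 ≡ 43. → (44, 43)
3G: (44, 43) + (12, 29). λ = (29 - 43)/(12 - 44) ≡ 39/21 mod 53. 21⁻¹ ≡ 48 (mod 53) since 21·48 = 1008 ≡ 1, so λ ≡ 17.
  x = λ² - 44 - 12 = 289 - 56 ≡ 21; y = λ·(44 - 21) - 43 ≡ 30. → (21, 30)
4G: (21, 30) + (12, 29). λ = (29 - 30)/(12 - 21) ≡ 52/44 mod 53. 44⁻¹ ≡ 47 (mod 53), so λ ≡ 6.
  x = λ² - 21 - 12 = 36 - 33 ≡ 3; y = λ·(21 - 3) - 30 ≡ 25. → (3, 25)
5G: (3, 25) + (12, 29). λ = (29 - 25)/(12 - 3) ≡ 4/9 mod 53. 9⁻¹ ≡ 6 (mod 53), so λ ≡ 24.
  x = λ² - 3 - 12 = 576 - 15 ≡ 31; y = λ·(3 - 31) - 25 ≡ 45. → (31, 45)
6G: (31, 45) + (12, 29). λ = (29 - 45)/(12 - 31) ≡ 37/34 mod 53. 34⁻¹ ≡ 39 (mod 53) since 34·39 = 1326 ≡ 1, so λ ≡ 12.
  x = λ² - 31 - 12 = 144 - 43 ≡ 48; y = λ·(31 - 48) - 45 ≡ 16. → (48, 16)
7G: (48, 16) + (12, 29). λ = (29 - 16)/(12 - 48) ≡ 13/17 mod 53. 17⁻¹ ≡ 25 (mod 53), so λ ≡ 7.
  x = λ² - 48 - 12 = 49 - 60 ≡ 42; y = λ·(48 - 42) - 16 ≡ 26. → (42, 26)
8G: (42, 26) + (12, 29). λ = (29 - 26)/(12 - 42) ≡ 3/23 mod 53. 23⁻¹ ≡ 30 (mod 53) since 23·30 = 690 ≡ 1, so λ ≡ 37.
  x = λ² - 42 - 12 = 1369 - 54 ≡ 43; y = λ·(42 - 43) - 26 ≡ 43. → (43, 43)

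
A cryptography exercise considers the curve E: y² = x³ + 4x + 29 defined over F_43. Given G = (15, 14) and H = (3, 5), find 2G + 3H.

First 2G:
Repeated addition: build up to 2G.
2G: tangent at (15, 14): λ = (3·15² + 4)/(2·14) ≡ 34/28. 28⁻¹ ≡ 20 (mod 43) since 28·20 = 560 ≡ 1, so λ ≡ 34·20 ≡ 35.
  x = λ² - 15 - 15 = 1225 - 30 ≡ 34; y = λ·(15 - 34) - 14 ≡ 9. → (34, 9)
2G = (34, 9).
Next 3H:
Repeated addition: build up to 3H.
2H: tangent at (3, 5): λ = (3·3² + 4)/(2·5) ≡ 31/10. 10⁻¹ ≡ 13 (mod 43), so λ ≡ 31·13 ≡ 16.
  x = λ² - 3 - 3 = 256 - 6 ≡ 35; y = λ·(3 - 35) - 5 ≡ 42. → (35, 42)
3H: (35, 42) + (3, 5). λ = (5 - 42)/(3 - 35) ≡ 6/11 mod 43. 11⁻¹ ≡ 4 (mod 43), so λ ≡ 24.
  x = λ² - 35 - 3 = 576 - 38 ≡ 22; y = λ·(35 - 22) - 42 ≡ 12. → (22, 12)
3H = (22, 12).
Finally 2G + 3H:
(34, 9) + (22, 12). λ = (12 - 9)/(22 - 34) ≡ 3/31 mod 43. 31⁻¹ ≡ 25 (mod 43), so λ ≡ 32.
  x = λ² - 34 - 22 = 1024 - 56 ≡ 22; y = λ·(34 - 22) - 9 ≡ 31. → (22, 31)

(22, 31)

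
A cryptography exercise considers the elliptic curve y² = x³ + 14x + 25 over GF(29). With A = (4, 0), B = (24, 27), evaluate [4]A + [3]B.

First 4A:
Repeated addition: build up to 4A.
2A: (4, 0) + (4, 0): same x and y₁ ≡ -y₂, so the sum is ∞.
3A: ∞ + (4, 0) = (4, 0) (identity).
4A: (4, 0) + (4, 0): same x and y₁ ≡ -y₂, so the sum is ∞.
4A = ∞.
Next 3B:
Repeated addition: build up to 3B.
2B: tangent at (24, 27): λ = (3·24² + 14)/(2·27) ≡ 2/25. 25⁻¹ ≡ 7 (mod 29) since 25·7 = 175 ≡ 1, so λ ≡ 2·7 ≡ 14.
  x = λ² - 24 - 24 = 196 - 48 ≡ 3; y = λ·(24 - 3) - 27 ≡ 6. → (3, 6)
3B: (3, 6) + (24, 27). λ = (27 - 6)/(24 - 3) ≡ 21/21 mod 29. 21⁻¹ ≡ 18 (mod 29) since 21·18 = 378 ≡ 1, so λ ≡ 1.
  x = λ² - 3 - 24 = 1 - 27 ≡ 3; y = λ·(3 - 3) - 6 ≡ 23. → (3, 23)
3B = (3, 23).
Finally 4A + 3B:
∞ + (3, 23) = (3, 23) (identity).

(3, 23)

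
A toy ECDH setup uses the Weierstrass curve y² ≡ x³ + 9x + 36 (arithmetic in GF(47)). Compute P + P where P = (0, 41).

(27, 38)

tangent at (0, 41): λ = (3·0² + 9)/(2·41) ≡ 9/35. 35⁻¹ ≡ 43 (mod 47) since 35·43 = 1505 ≡ 1, so λ ≡ 9·43 ≡ 11.
  x = λ² - 0 - 0 = 121 - 0 ≡ 27; y = λ·(0 - 27) - 41 ≡ 38. → (27, 38)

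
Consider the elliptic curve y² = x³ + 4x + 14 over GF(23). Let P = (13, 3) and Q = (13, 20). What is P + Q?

The two points share x = 13 and their y-coordinates satisfy 3 + 20 ≡ 0 (mod 23), so they are inverses. Their sum is O.

O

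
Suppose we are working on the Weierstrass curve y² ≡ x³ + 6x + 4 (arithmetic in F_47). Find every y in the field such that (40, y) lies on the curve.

x³ + 6x + 4 = 64244 ≡ 42 (mod 47).
Square roots of 42 mod 47: 18 and 29 (since 18² = 324 ≡ 42).

18, 29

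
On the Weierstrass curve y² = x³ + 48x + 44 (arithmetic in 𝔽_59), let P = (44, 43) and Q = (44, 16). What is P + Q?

O

The two points share x = 44 and their y-coordinates satisfy 43 + 16 ≡ 0 (mod 59), so they are inverses. Their sum is the point at infinity.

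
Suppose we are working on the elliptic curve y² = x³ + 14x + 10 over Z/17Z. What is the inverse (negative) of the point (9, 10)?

(9, 7)

-(9, 10) = (9, -10 mod 17) = (9, 7).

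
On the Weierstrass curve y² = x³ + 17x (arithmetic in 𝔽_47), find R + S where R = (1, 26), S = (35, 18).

(20, 31)

(1, 26) + (35, 18). λ = (18 - 26)/(35 - 1) ≡ 39/34 mod 47. 34⁻¹ ≡ 18 (mod 47), so λ ≡ 44.
  x = λ² - 1 - 35 = 1936 - 36 ≡ 20; y = λ·(1 - 20) - 26 ≡ 31. → (20, 31)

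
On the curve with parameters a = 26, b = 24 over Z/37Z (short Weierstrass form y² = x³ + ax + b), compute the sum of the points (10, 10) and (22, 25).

(10, 10) + (22, 25). λ = (25 - 10)/(22 - 10) ≡ 15/12 mod 37. 12⁻¹ ≡ 34 (mod 37) since 12·34 = 408 ≡ 1, so λ ≡ 29.
  x = λ² - 10 - 22 = 841 - 32 ≡ 32; y = λ·(10 - 32) - 10 ≡ 18. → (32, 18)

(32, 18)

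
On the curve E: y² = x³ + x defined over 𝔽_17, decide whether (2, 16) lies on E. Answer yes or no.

no

y² = 16² ≡ 1; x³ + 1x + 0 = 10 ≡ 10 (mod 17). 1 ≠ 10.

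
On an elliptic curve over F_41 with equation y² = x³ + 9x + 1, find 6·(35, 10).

(36, 35)

Write P = (35, 10).
Double-and-add on 6 = (110)₂. Start with P = (35, 10) for the leading 1-bit.
double: tangent at (35, 10): λ = (3·35² + 9)/(2·10) ≡ 35/20. 20⁻¹ ≡ 39 (mod 41), so λ ≡ 35·39 ≡ 12.
  x = λ² - 35 - 35 = 144 - 70 ≡ 33; y = λ·(35 - 33) - 10 ≡ 14. → (33, 14)
add P: (33, 14) + (35, 10). λ = (10 - 14)/(35 - 33) ≡ 37/2 mod 41. 2⁻¹ ≡ 21 (mod 41), so λ ≡ 39.
  x = λ² - 33 - 35 = 1521 - 68 ≡ 18; y = λ·(33 - 18) - 14 ≡ 38. → (18, 38)
double: tangent at (18, 38): λ = (3·18² + 9)/(2·38) ≡ 38/35. 35⁻¹ ≡ 34 (mod 41), so λ ≡ 38·34 ≡ 21.
  x = λ² - 18 - 18 = 441 - 36 ≡ 36; y = λ·(18 - 36) - 38 ≡ 35. → (36, 35)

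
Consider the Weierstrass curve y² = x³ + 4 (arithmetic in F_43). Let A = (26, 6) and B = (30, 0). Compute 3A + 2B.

(30, 0)

First 3A:
Repeated addition: build up to 3A.
2A: tangent at (26, 6): λ = (3·26² + 0)/(2·6) ≡ 7/12. 12⁻¹ ≡ 18 (mod 43), so λ ≡ 7·18 ≡ 40.
  x = λ² - 26 - 26 = 1600 - 52 ≡ 0; y = λ·(26 - 0) - 6 ≡ 2. → (0, 2)
3A: (0, 2) + (26, 6). λ = (6 - 2)/(26 - 0) ≡ 4/26 mod 43. 26⁻¹ ≡ 5 (mod 43), so λ ≡ 20.
  x = λ² - 0 - 26 = 400 - 26 ≡ 30; y = λ·(0 - 30) - 2 ≡ 0. → (30, 0)
3A = (30, 0).
Next 2B:
Repeated addition: build up to 2B.
2B: (30, 0) + (30, 0): same x and y₁ ≡ -y₂, so the sum is ∞.
2B = ∞.
Finally 3A + 2B:
(30, 0) + ∞ = (30, 0) (identity).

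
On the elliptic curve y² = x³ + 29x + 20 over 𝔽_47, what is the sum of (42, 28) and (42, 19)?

The two points share x = 42 and their y-coordinates satisfy 28 + 19 ≡ 0 (mod 47), so they are inverses. Their sum is the point at infinity.

O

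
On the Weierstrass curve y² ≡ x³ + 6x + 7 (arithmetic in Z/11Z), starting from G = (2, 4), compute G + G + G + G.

O

Repeated addition: build up to 4G.
2G: tangent at (2, 4): λ = (3·2² + 6)/(2·4) ≡ 7/8. 8⁻¹ ≡ 7 (mod 11), so λ ≡ 7·7 ≡ 5.
  x = λ² - 2 - 2 = 25 - 4 ≡ 10; y = λ·(2 - 10) - 4 ≡ 0. → (10, 0)
3G: (10, 0) + (2, 4). λ = (4 - 0)/(2 - 10) ≡ 4/3 mod 11. 3⁻¹ ≡ 4 (mod 11), so λ ≡ 5.
  x = λ² - 10 - 2 = 25 - 12 ≡ 2; y = λ·(10 - 2) - 0 ≡ 7. → (2, 7)
4G: (2, 7) + (2, 4): same x and y₁ ≡ -y₂, so the sum is the point at infinity.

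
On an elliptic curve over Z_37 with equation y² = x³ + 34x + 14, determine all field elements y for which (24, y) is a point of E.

x³ + 34x + 14 = 14654 ≡ 2 (mod 37).
2 is a non-residue mod 37; no y exists.

none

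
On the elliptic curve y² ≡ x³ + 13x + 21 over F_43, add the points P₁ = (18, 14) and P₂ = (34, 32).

(1, 32)

(18, 14) + (34, 32). λ = (32 - 14)/(34 - 18) ≡ 18/16 mod 43. 16⁻¹ ≡ 35 (mod 43), so λ ≡ 28.
  x = λ² - 18 - 34 = 784 - 52 ≡ 1; y = λ·(18 - 1) - 14 ≡ 32. → (1, 32)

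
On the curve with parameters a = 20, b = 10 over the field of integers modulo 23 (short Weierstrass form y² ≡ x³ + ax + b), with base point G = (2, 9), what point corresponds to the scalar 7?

(2, 9)

Repeated addition: build up to 7G.
2G: tangent at (2, 9): λ = (3·2² + 20)/(2·9) ≡ 9/18. 18⁻¹ ≡ 9 (mod 23), so λ ≡ 9·9 ≡ 12.
  x = λ² - 2 - 2 = 144 - 4 ≡ 2; y = λ·(2 - 2) - 9 ≡ 14. → (2, 14)
3G: (2, 14) + (2, 9): same x and y₁ ≡ -y₂, so the sum is ∞.
4G: ∞ + (2, 9) = (2, 9) (identity).
5G: tangent at (2, 9): λ = (3·2² + 20)/(2·9) ≡ 9/18. 18⁻¹ ≡ 9 (mod 23) since 18·9 = 162 ≡ 1, so λ ≡ 9·9 ≡ 12.
  x = λ² - 2 - 2 = 144 - 4 ≡ 2; y = λ·(2 - 2) - 9 ≡ 14. → (2, 14)
6G: (2, 14) + (2, 9): same x and y₁ ≡ -y₂, so the sum is ∞.
7G: ∞ + (2, 9) = (2, 9) (identity).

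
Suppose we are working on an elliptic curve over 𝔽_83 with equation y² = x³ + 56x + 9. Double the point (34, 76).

(41, 26)

tangent at (34, 76): λ = (3·34² + 56)/(2·76) ≡ 38/69. 69⁻¹ ≡ 77 (mod 83) since 69·77 = 5313 ≡ 1, so λ ≡ 38·77 ≡ 21.
  x = λ² - 34 - 34 = 441 - 68 ≡ 41; y = λ·(34 - 41) - 76 ≡ 26. → (41, 26)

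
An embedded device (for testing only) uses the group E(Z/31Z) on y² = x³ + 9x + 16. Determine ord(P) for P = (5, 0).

2

2P: (5, 0) + (5, 0): same x and y₁ ≡ -y₂, so the sum is O.
2P = O, so the order is 2.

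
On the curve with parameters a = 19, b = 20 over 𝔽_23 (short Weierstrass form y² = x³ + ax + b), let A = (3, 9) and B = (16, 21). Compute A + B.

(3, 9) + (16, 21). λ = (21 - 9)/(16 - 3) ≡ 12/13 mod 23. 13⁻¹ ≡ 16 (mod 23) since 13·16 = 208 ≡ 1, so λ ≡ 8.
  x = λ² - 3 - 16 = 64 - 19 ≡ 22; y = λ·(3 - 22) - 9 ≡ 0. → (22, 0)

(22, 0)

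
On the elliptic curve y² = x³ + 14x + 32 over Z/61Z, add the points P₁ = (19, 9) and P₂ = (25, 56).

(36, 51)

(19, 9) + (25, 56). λ = (56 - 9)/(25 - 19) ≡ 47/6 mod 61. 6⁻¹ ≡ 51 (mod 61) since 6·51 = 306 ≡ 1, so λ ≡ 18.
  x = λ² - 19 - 25 = 324 - 44 ≡ 36; y = λ·(19 - 36) - 9 ≡ 51. → (36, 51)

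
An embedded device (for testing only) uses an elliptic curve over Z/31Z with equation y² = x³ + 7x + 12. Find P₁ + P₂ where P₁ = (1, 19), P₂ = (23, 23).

(16, 29)

(1, 19) + (23, 23). λ = (23 - 19)/(23 - 1) ≡ 4/22 mod 31. 22⁻¹ ≡ 24 (mod 31) since 22·24 = 528 ≡ 1, so λ ≡ 3.
  x = λ² - 1 - 23 = 9 - 24 ≡ 16; y = λ·(1 - 16) - 19 ≡ 29. → (16, 29)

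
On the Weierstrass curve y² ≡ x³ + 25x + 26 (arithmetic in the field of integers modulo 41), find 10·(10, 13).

Write G = (10, 13).
Repeated addition: build up to 10G.
2G: tangent at (10, 13): λ = (3·10² + 25)/(2·13) ≡ 38/26. 26⁻¹ ≡ 30 (mod 41) since 26·30 = 780 ≡ 1, so λ ≡ 38·30 ≡ 33.
  x = λ² - 10 - 10 = 1089 - 20 ≡ 3; y = λ·(10 - 3) - 13 ≡ 13. → (3, 13)
3G: (3, 13) + (10, 13). λ = (13 - 13)/(10 - 3) ≡ 0/7 mod 41. 7⁻¹ ≡ 6 (mod 41), so λ ≡ 0.
  x = λ² - 3 - 10 = 0 - 13 ≡ 28; y = λ·(3 - 28) - 13 ≡ 28. → (28, 28)
4G: (28, 28) + (10, 13). λ = (13 - 28)/(10 - 28) ≡ 26/23 mod 41. 23⁻¹ ≡ 25 (mod 41) since 23·25 = 575 ≡ 1, so λ ≡ 35.
  x = λ² - 28 - 10 = 1225 - 38 ≡ 39; y = λ·(28 - 39) - 28 ≡ 38. → (39, 38)
5G: (39, 38) + (10, 13). λ = (13 - 38)/(10 - 39) ≡ 16/12 mod 41. 12⁻¹ ≡ 24 (mod 41), so λ ≡ 15.
  x = λ² - 39 - 10 = 225 - 49 ≡ 12; y = λ·(39 - 12) - 38 ≡ 39. → (12, 39)
6G: (12, 39) + (10, 13). λ = (13 - 39)/(10 - 12) ≡ 15/39 mod 41. 39⁻¹ ≡ 20 (mod 41) since 39·20 = 780 ≡ 1, so λ ≡ 13.
  x = λ² - 12 - 10 = 169 - 22 ≡ 24; y = λ·(12 - 24) - 39 ≡ 10. → (24, 10)
7G: (24, 10) + (10, 13). λ = (13 - 10)/(10 - 24) ≡ 3/27 mod 41. 27⁻¹ ≡ 38 (mod 41), so λ ≡ 32.
  x = λ² - 24 - 10 = 1024 - 34 ≡ 6; y = λ·(24 - 6) - 10 ≡ 33. → (6, 33)
8G: (6, 33) + (10, 13). λ = (13 - 33)/(10 - 6) ≡ 21/4 mod 41. 4⁻¹ ≡ 31 (mod 41), so λ ≡ 36.
  x = λ² - 6 - 10 = 1296 - 16 ≡ 9; y = λ·(6 - 9) - 33 ≡ 23. → (9, 23)
9G: (9, 23) + (10, 13). λ = (13 - 23)/(10 - 9) ≡ 31/1 mod 41. 1⁻¹ ≡ 1 (mod 41) since 1·1 = 1 ≡ 1, so λ ≡ 31.
  x = λ² - 9 - 10 = 961 - 19 ≡ 40; y = λ·(9 - 40) - 23 ≡ 0. → (40, 0)
10G: (40, 0) + (10, 13). λ = (13 - 0)/(10 - 40) ≡ 13/11 mod 41. 11⁻¹ ≡ 15 (mod 41), so λ ≡ 31.
  x = λ² - 40 - 10 = 961 - 50 ≡ 9; y = λ·(40 - 9) - 0 ≡ 18. → (9, 18)

(9, 18)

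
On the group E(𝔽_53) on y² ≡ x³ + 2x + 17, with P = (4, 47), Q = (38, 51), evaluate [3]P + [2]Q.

(34, 13)

First 3P:
Repeated addition: build up to 3P.
2P: tangent at (4, 47): λ = (3·4² + 2)/(2·47) ≡ 50/41. 41⁻¹ ≡ 22 (mod 53) since 41·22 = 902 ≡ 1, so λ ≡ 50·22 ≡ 40.
  x = λ² - 4 - 4 = 1600 - 8 ≡ 2; y = λ·(4 - 2) - 47 ≡ 33. → (2, 33)
3P: (2, 33) + (4, 47). λ = (47 - 33)/(4 - 2) ≡ 14/2 mod 53. 2⁻¹ ≡ 27 (mod 53), so λ ≡ 7.
  x = λ² - 2 - 4 = 49 - 6 ≡ 43; y = λ·(2 - 43) - 33 ≡ 51. → (43, 51)
3P = (43, 51).
Next 2Q:
Repeated addition: build up to 2Q.
2Q: tangent at (38, 51): λ = (3·38² + 2)/(2·51) ≡ 41/49. 49⁻¹ ≡ 13 (mod 53), so λ ≡ 41·13 ≡ 3.
  x = λ² - 38 - 38 = 9 - 76 ≡ 39; y = λ·(38 - 39) - 51 ≡ 52. → (39, 52)
2Q = (39, 52).
Finally 3P + 2Q:
(43, 51) + (39, 52). λ = (52 - 51)/(39 - 43) ≡ 1/49 mod 53. 49⁻¹ ≡ 13 (mod 53) since 49·13 = 637 ≡ 1, so λ ≡ 13.
  x = λ² - 43 - 39 = 169 - 82 ≡ 34; y = λ·(43 - 34) - 51 ≡ 13. → (34, 13)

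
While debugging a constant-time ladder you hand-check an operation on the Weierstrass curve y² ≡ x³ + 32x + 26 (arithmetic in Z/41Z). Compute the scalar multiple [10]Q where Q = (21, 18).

Repeated addition: build up to 10Q.
2Q: tangent at (21, 18): λ = (3·21² + 32)/(2·18) ≡ 2/36. 36⁻¹ ≡ 8 (mod 41), so λ ≡ 2·8 ≡ 16.
  x = λ² - 21 - 21 = 256 - 42 ≡ 9; y = λ·(21 - 9) - 18 ≡ 10. → (9, 10)
3Q: (9, 10) + (21, 18). λ = (18 - 10)/(21 - 9) ≡ 8/12 mod 41. 12⁻¹ ≡ 24 (mod 41) since 12·24 = 288 ≡ 1, so λ ≡ 28.
  x = λ² - 9 - 21 = 784 - 30 ≡ 16; y = λ·(9 - 16) - 10 ≡ 40. → (16, 40)
4Q: (16, 40) + (21, 18). λ = (18 - 40)/(21 - 16) ≡ 19/5 mod 41. 5⁻¹ ≡ 33 (mod 41), so λ ≡ 12.
  x = λ² - 16 - 21 = 144 - 37 ≡ 25; y = λ·(16 - 25) - 40 ≡ 16. → (25, 16)
5Q: (25, 16) + (21, 18). λ = (18 - 16)/(21 - 25) ≡ 2/37 mod 41. 37⁻¹ ≡ 10 (mod 41), so λ ≡ 20.
  x = λ² - 25 - 21 = 400 - 46 ≡ 26; y = λ·(25 - 26) - 16 ≡ 5. → (26, 5)
6Q: (26, 5) + (21, 18). λ = (18 - 5)/(21 - 26) ≡ 13/36 mod 41. 36⁻¹ ≡ 8 (mod 41) since 36·8 = 288 ≡ 1, so λ ≡ 22.
  x = λ² - 26 - 21 = 484 - 47 ≡ 27; y = λ·(26 - 27) - 5 ≡ 14. → (27, 14)
7Q: (27, 14) + (21, 18). λ = (18 - 14)/(21 - 27) ≡ 4/35 mod 41. 35⁻¹ ≡ 34 (mod 41) since 35·34 = 1190 ≡ 1, so λ ≡ 13.
  x = λ² - 27 - 21 = 169 - 48 ≡ 39; y = λ·(27 - 39) - 14 ≡ 35. → (39, 35)
8Q: (39, 35) + (21, 18). λ = (18 - 35)/(21 - 39) ≡ 24/23 mod 41. 23⁻¹ ≡ 25 (mod 41) since 23·25 = 575 ≡ 1, so λ ≡ 26.
  x = λ² - 39 - 21 = 676 - 60 ≡ 1; y = λ·(39 - 1) - 35 ≡ 10. → (1, 10)
9Q: (1, 10) + (21, 18). λ = (18 - 10)/(21 - 1) ≡ 8/20 mod 41. 20⁻¹ ≡ 39 (mod 41), so λ ≡ 25.
  x = λ² - 1 - 21 = 625 - 22 ≡ 29; y = λ·(1 - 29) - 10 ≡ 28. → (29, 28)
10Q: (29, 28) + (21, 18). λ = (18 - 28)/(21 - 29) ≡ 31/33 mod 41. 33⁻¹ ≡ 5 (mod 41), so λ ≡ 32.
  x = λ² - 29 - 21 = 1024 - 50 ≡ 31; y = λ·(29 - 31) - 28 ≡ 31. → (31, 31)

(31, 31)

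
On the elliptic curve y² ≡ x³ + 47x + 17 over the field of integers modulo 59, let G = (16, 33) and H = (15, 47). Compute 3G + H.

(48, 36)

First 3G:
Repeated addition: build up to 3G.
2G: tangent at (16, 33): λ = (3·16² + 47)/(2·33) ≡ 48/7. 7⁻¹ ≡ 17 (mod 59), so λ ≡ 48·17 ≡ 49.
  x = λ² - 16 - 16 = 2401 - 32 ≡ 9; y = λ·(16 - 9) - 33 ≡ 15. → (9, 15)
3G: (9, 15) + (16, 33). λ = (33 - 15)/(16 - 9) ≡ 18/7 mod 59. 7⁻¹ ≡ 17 (mod 59), so λ ≡ 11.
  x = λ² - 9 - 16 = 121 - 25 ≡ 37; y = λ·(9 - 37) - 15 ≡ 31. → (37, 31)
3G = (37, 31).
Finally 3G + H:
(37, 31) + (15, 47). λ = (47 - 31)/(15 - 37) ≡ 16/37 mod 59. 37⁻¹ ≡ 8 (mod 59), so λ ≡ 10.
  x = λ² - 37 - 15 = 100 - 52 ≡ 48; y = λ·(37 - 48) - 31 ≡ 36. → (48, 36)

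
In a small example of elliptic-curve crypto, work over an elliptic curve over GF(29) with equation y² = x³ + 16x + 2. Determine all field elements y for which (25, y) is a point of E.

none

x³ + 16x + 2 = 16027 ≡ 19 (mod 29).
19 is a non-residue mod 29; no y exists.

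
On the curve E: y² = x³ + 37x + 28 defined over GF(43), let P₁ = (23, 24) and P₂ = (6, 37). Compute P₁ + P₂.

(25, 18)

(23, 24) + (6, 37). λ = (37 - 24)/(6 - 23) ≡ 13/26 mod 43. 26⁻¹ ≡ 5 (mod 43), so λ ≡ 22.
  x = λ² - 23 - 6 = 484 - 29 ≡ 25; y = λ·(23 - 25) - 24 ≡ 18. → (25, 18)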